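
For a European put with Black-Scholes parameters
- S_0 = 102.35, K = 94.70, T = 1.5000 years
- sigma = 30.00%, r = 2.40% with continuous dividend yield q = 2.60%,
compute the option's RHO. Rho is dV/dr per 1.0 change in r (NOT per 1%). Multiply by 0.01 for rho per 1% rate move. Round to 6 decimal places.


d1 = 0.3869766818; d2 = 0.0195532204
phi(d1) = 0.3701621932; exp(-qT) = 0.9617507091; exp(-rT) = 0.9646402935
N(-d2) = 0.4921998907
Rho = -K*T*exp(-rT)*N(-d2) = -94.7000 * 1.5000 * 0.9646402935 * 0.4921998907 = -67.444750

Answer: Rho = -67.444750


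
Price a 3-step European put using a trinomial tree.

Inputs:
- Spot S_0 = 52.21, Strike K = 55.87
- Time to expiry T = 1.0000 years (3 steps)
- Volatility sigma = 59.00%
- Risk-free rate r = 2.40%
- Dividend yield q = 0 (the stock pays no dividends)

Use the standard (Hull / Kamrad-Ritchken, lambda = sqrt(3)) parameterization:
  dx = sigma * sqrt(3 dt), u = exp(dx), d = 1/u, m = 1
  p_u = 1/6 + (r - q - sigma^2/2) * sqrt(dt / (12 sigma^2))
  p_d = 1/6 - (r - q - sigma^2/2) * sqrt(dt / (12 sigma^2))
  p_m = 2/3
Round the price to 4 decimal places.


Answer: Price = V(0,0) = 13.0041

Derivation:
dt = T/N = 0.333333; dx = sigma*sqrt(3*dt) = 0.590000
u = exp(dx) = 1.803988; d = 1/u = 0.554327
p_u = 0.124280, p_m = 0.666667, p_d = 0.209054
Discount per step: exp(-r*dt) = 0.992032
Stock lattice S(k, j) with j the centered position index:
  k=0: S(0,+0) = 52.2100
  k=1: S(1,-1) = 28.9414; S(1,+0) = 52.2100; S(1,+1) = 94.1862
  k=2: S(2,-2) = 16.0430; S(2,-1) = 28.9414; S(2,+0) = 52.2100; S(2,+1) = 94.1862; S(2,+2) = 169.9109
  k=3: S(3,-3) = 8.8931; S(3,-2) = 16.0430; S(3,-1) = 28.9414; S(3,+0) = 52.2100; S(3,+1) = 94.1862; S(3,+2) = 169.9109; S(3,+3) = 306.5173
Terminal payoffs V(N, j) = max(K - S_T, 0):
  V(3,-3) = 46.976915; V(3,-2) = 39.826977; V(3,-1) = 26.928572; V(3,+0) = 3.660000; V(3,+1) = 0.000000; V(3,+2) = 0.000000; V(3,+3) = 0.000000
Backward induction: V(k, j) = exp(-r*dt) * [p_u * V(k+1, j+1) + p_m * V(k+1, j) + p_d * V(k+1, j-1)]
  V(2,-2) = exp(-r*dt) * [p_u*26.928572 + p_m*39.826977 + p_d*46.976915] = 39.402207
  V(2,-1) = exp(-r*dt) * [p_u*3.660000 + p_m*26.928572 + p_d*39.826977] = 26.520208
  V(2,+0) = exp(-r*dt) * [p_u*0.000000 + p_m*3.660000 + p_d*26.928572] = 8.005218
  V(2,+1) = exp(-r*dt) * [p_u*0.000000 + p_m*0.000000 + p_d*3.660000] = 0.759040
  V(2,+2) = exp(-r*dt) * [p_u*0.000000 + p_m*0.000000 + p_d*0.000000] = 0.000000
  V(1,-1) = exp(-r*dt) * [p_u*8.005218 + p_m*26.520208 + p_d*39.402207] = 26.697762
  V(1,+0) = exp(-r*dt) * [p_u*0.759040 + p_m*8.005218 + p_d*26.520208] = 10.887840
  V(1,+1) = exp(-r*dt) * [p_u*0.000000 + p_m*0.759040 + p_d*8.005218] = 2.162180
  V(0,+0) = exp(-r*dt) * [p_u*2.162180 + p_m*10.887840 + p_d*26.697762] = 13.004090


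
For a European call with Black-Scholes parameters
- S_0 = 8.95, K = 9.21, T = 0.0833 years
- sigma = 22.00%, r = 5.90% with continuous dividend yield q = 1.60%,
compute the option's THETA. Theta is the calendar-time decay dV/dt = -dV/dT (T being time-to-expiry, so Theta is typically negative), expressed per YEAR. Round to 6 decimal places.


Answer: Theta = -1.402297

Derivation:
d1 = -0.3628357831; d2 = -0.4263316097
phi(d1) = 0.3735275797; exp(-qT) = 0.9986680878; exp(-rT) = 0.9950973574
Theta = -S*exp(-qT)*phi(d1)*sigma/(2*sqrt(T)) - r*K*exp(-rT)*N(d2) + q*S*exp(-qT)*N(d1)
N(d1) = 0.3583637799; N(d2) = 0.3349331139; sqrt(T) = 0.2886173938
Term 1 = -8.9500 * 0.9986680878 * 0.3735275797 * 0.2200 / (2 * 0.2886173938) = -1.2724392760
Term 2 = -0.0590 * 9.2100 * 0.9950973574 * 0.3349331139 = -0.1811070272
Term 3 = 0.0160 * 8.9500 * 0.9986680878 * 0.3583637799 = 0.0512493426
Theta = -1.2724392760 + (-0.1811070272) + (0.0512493426) = -1.402297


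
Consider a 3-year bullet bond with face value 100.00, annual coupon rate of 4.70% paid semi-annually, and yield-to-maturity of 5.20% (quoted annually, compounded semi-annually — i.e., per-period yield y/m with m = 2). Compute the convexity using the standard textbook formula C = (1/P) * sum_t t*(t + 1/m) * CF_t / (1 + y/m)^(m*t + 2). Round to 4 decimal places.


Answer: Convexity = 9.2312

Derivation:
Coupon per period c = face * coupon_rate / m = 2.350000
Periods per year m = 2; per-period yield y/m = 0.026000
Number of cashflows N = 6
Cashflows (t years, CF_t, discount factor 1/(1+y/m)^(m*t), PV):
  t = 0.5000: CF_t = 2.350000, DF = 0.974659, PV = 2.290448
  t = 1.0000: CF_t = 2.350000, DF = 0.949960, PV = 2.232406
  t = 1.5000: CF_t = 2.350000, DF = 0.925887, PV = 2.175834
  t = 2.0000: CF_t = 2.350000, DF = 0.902424, PV = 2.120696
  t = 2.5000: CF_t = 2.350000, DF = 0.879555, PV = 2.066955
  t = 3.0000: CF_t = 102.350000, DF = 0.857266, PV = 87.741223
Price P = sum_t PV_t = 98.627562
Convexity numerator sum_t t*(t + 1/m) * CF_t / (1+y/m)^(m*t + 2):
  t = 0.5000: term = 1.087917
  t = 1.0000: term = 3.181044
  t = 1.5000: term = 6.200866
  t = 2.0000: term = 10.072881
  t = 2.5000: term = 14.726434
  t = 3.0000: term = 875.181764
Convexity = (1/P) * sum = 910.450906 / 98.627562 = 9.231202


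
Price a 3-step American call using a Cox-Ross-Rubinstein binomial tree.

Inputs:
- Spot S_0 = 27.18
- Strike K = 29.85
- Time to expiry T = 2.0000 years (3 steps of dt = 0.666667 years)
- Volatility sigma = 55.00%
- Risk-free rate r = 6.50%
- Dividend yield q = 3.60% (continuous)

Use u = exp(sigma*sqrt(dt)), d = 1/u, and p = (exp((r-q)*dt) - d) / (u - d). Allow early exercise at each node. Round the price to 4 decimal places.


Answer: Price = V(0,0) = 7.9241

Derivation:
dt = T/N = 0.666667
u = exp(sigma*sqrt(dt)) = 1.566859; d = 1/u = 0.638219
p = (exp((r-q)*dt) - d) / (u - d) = 0.410603
Discount per step: exp(-r*dt) = 0.957592
Stock lattice S(k, i) with i counting down-moves:
  k=0: S(0,0) = 27.1800
  k=1: S(1,0) = 42.5872; S(1,1) = 17.3468
  k=2: S(2,0) = 66.7282; S(2,1) = 27.1800; S(2,2) = 11.0711
  k=3: S(3,0) = 104.5537; S(3,1) = 42.5872; S(3,2) = 17.3468; S(3,3) = 7.0658
Terminal payoffs V(N, i) = max(S_T - K, 0):
  V(3,0) = 74.703695; V(3,1) = 12.737234; V(3,2) = 0.000000; V(3,3) = 0.000000
Backward induction: V(k, i) = exp(-r*dt) * [p * V(k+1, i) + (1-p) * V(k+1, i+1)]; then take max(V_cont, immediate exercise) for American.
  V(2,0) = exp(-r*dt) * [p*74.703695 + (1-p)*12.737234] = 36.561662; exercise = 36.878200; V(2,0) = max -> 36.878200
  V(2,1) = exp(-r*dt) * [p*12.737234 + (1-p)*0.000000] = 5.008152; exercise = 0.000000; V(2,1) = max -> 5.008152
  V(2,2) = exp(-r*dt) * [p*0.000000 + (1-p)*0.000000] = 0.000000; exercise = 0.000000; V(2,2) = max -> 0.000000
  V(1,0) = exp(-r*dt) * [p*36.878200 + (1-p)*5.008152] = 17.326748; exercise = 12.737234; V(1,0) = max -> 17.326748
  V(1,1) = exp(-r*dt) * [p*5.008152 + (1-p)*0.000000] = 1.969155; exercise = 0.000000; V(1,1) = max -> 1.969155
  V(0,0) = exp(-r*dt) * [p*17.326748 + (1-p)*1.969155] = 7.924098; exercise = 0.000000; V(0,0) = max -> 7.924098


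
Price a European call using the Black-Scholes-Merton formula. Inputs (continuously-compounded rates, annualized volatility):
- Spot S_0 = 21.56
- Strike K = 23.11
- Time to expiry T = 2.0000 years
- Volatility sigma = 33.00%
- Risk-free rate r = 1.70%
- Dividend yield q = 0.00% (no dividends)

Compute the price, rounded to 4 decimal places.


d1 = (ln(S/K) + (r - q + 0.5*sigma^2) * T) / (sigma * sqrt(T)) = 0.15743694
d2 = d1 - sigma * sqrt(T) = -0.30925353
exp(-rT) = 0.96657150; exp(-qT) = 1.00000000
C = S_0 * exp(-qT) * N(d1) - K * exp(-rT) * N(d2)
N(d1) = 0.56254975; N(d2) = 0.37856434
C = 21.5600 * 1.00000000 * 0.56254975 - 23.1100 * 0.96657150 * 0.37856434 = 3.6724

Answer: Price = 3.6724


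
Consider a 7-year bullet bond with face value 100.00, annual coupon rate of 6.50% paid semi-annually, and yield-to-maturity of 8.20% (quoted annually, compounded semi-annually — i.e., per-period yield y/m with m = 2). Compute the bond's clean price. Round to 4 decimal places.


Answer: Price = 91.0803

Derivation:
Coupon per period c = face * coupon_rate / m = 3.250000
Periods per year m = 2; per-period yield y/m = 0.041000
Number of cashflows N = 14
Cashflows (t years, CF_t, discount factor 1/(1+y/m)^(m*t), PV):
  t = 0.5000: CF_t = 3.250000, DF = 0.960615, PV = 3.121998
  t = 1.0000: CF_t = 3.250000, DF = 0.922781, PV = 2.999038
  t = 1.5000: CF_t = 3.250000, DF = 0.886437, PV = 2.880920
  t = 2.0000: CF_t = 3.250000, DF = 0.851524, PV = 2.767454
  t = 2.5000: CF_t = 3.250000, DF = 0.817987, PV = 2.658457
  t = 3.0000: CF_t = 3.250000, DF = 0.785770, PV = 2.553754
  t = 3.5000: CF_t = 3.250000, DF = 0.754823, PV = 2.453173
  t = 4.0000: CF_t = 3.250000, DF = 0.725094, PV = 2.356555
  t = 4.5000: CF_t = 3.250000, DF = 0.696536, PV = 2.263741
  t = 5.0000: CF_t = 3.250000, DF = 0.669103, PV = 2.174583
  t = 5.5000: CF_t = 3.250000, DF = 0.642750, PV = 2.088937
  t = 6.0000: CF_t = 3.250000, DF = 0.617435, PV = 2.006664
  t = 6.5000: CF_t = 3.250000, DF = 0.593117, PV = 1.927631
  t = 7.0000: CF_t = 103.250000, DF = 0.569757, PV = 58.827426
Price P = sum_t PV_t = 91.080331


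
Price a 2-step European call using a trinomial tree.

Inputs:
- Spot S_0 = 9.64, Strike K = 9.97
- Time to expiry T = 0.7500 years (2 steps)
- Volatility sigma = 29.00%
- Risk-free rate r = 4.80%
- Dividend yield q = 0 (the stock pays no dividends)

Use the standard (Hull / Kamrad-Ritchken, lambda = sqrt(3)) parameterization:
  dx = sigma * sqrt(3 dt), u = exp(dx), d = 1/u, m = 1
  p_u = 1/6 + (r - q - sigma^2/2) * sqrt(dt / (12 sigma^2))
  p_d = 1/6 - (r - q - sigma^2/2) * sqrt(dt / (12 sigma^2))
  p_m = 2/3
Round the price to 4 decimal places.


Answer: Price = V(0,0) = 0.9081

Derivation:
dt = T/N = 0.375000; dx = sigma*sqrt(3*dt) = 0.307591
u = exp(dx) = 1.360145; d = 1/u = 0.735216
p_u = 0.170294, p_m = 0.666667, p_d = 0.163040
Discount per step: exp(-r*dt) = 0.982161
Stock lattice S(k, j) with j the centered position index:
  k=0: S(0,+0) = 9.6400
  k=1: S(1,-1) = 7.0875; S(1,+0) = 9.6400; S(1,+1) = 13.1118
  k=2: S(2,-2) = 5.2108; S(2,-1) = 7.0875; S(2,+0) = 9.6400; S(2,+1) = 13.1118; S(2,+2) = 17.8340
Terminal payoffs V(N, j) = max(S_T - K, 0):
  V(2,-2) = 0.000000; V(2,-1) = 0.000000; V(2,+0) = 0.000000; V(2,+1) = 3.141800; V(2,+2) = 7.863951
Backward induction: V(k, j) = exp(-r*dt) * [p_u * V(k+1, j+1) + p_m * V(k+1, j) + p_d * V(k+1, j-1)]
  V(1,-1) = exp(-r*dt) * [p_u*0.000000 + p_m*0.000000 + p_d*0.000000] = 0.000000
  V(1,+0) = exp(-r*dt) * [p_u*3.141800 + p_m*0.000000 + p_d*0.000000] = 0.525484
  V(1,+1) = exp(-r*dt) * [p_u*7.863951 + p_m*3.141800 + p_d*0.000000] = 3.372460
  V(0,+0) = exp(-r*dt) * [p_u*3.372460 + p_m*0.525484 + p_d*0.000000] = 0.908137


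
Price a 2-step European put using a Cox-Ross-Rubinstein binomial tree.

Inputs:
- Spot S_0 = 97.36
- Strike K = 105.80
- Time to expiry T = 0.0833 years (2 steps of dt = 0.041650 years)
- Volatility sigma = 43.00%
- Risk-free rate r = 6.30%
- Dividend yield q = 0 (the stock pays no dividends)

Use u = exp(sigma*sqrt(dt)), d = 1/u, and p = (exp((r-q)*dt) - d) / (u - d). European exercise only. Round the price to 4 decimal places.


Answer: Price = V(0,0) = 10.3621

Derivation:
dt = T/N = 0.041650
u = exp(sigma*sqrt(dt)) = 1.091722; d = 1/u = 0.915985
p = (exp((r-q)*dt) - d) / (u - d) = 0.493026
Discount per step: exp(-r*dt) = 0.997379
Stock lattice S(k, i) with i counting down-moves:
  k=0: S(0,0) = 97.3600
  k=1: S(1,0) = 106.2900; S(1,1) = 89.1803
  k=2: S(2,0) = 116.0391; S(2,1) = 97.3600; S(2,2) = 81.6877
Terminal payoffs V(N, i) = max(K - S_T, 0):
  V(2,0) = 0.000000; V(2,1) = 8.440000; V(2,2) = 24.112271
Backward induction: V(k, i) = exp(-r*dt) * [p * V(k+1, i) + (1-p) * V(k+1, i+1)].
  V(1,0) = exp(-r*dt) * [p*0.000000 + (1-p)*8.440000] = 4.267649
  V(1,1) = exp(-r*dt) * [p*8.440000 + (1-p)*24.112271] = 16.342498
  V(0,0) = exp(-r*dt) * [p*4.267649 + (1-p)*16.342498] = 10.362060


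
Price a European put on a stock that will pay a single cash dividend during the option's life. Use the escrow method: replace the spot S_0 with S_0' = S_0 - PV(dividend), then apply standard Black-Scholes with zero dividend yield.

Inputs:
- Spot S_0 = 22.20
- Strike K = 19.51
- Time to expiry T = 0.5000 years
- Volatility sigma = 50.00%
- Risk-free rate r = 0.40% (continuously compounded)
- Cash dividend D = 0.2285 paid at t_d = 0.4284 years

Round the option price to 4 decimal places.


PV(D) = D * exp(-r * t_d) = 0.2285 * 0.99828787 = 0.22810878
S_0' = S_0 - PV(D) = 22.2000 - 0.22810878 = 21.97189122
d1 = (ln(S_0'/K) + (r + sigma^2/2)*T) / (sigma*sqrt(T)) = 0.51855481
d2 = d1 - sigma*sqrt(T) = 0.16500142
exp(-rT) = 0.99800200
N(-d1) = 0.30203562; N(-d2) = 0.43447143
P = K * exp(-rT) * N(-d2) - S_0' * N(-d1) = 19.5100 * 0.99800200 * 0.43447143 - 21.97189122 * 0.30203562 = 1.8233

Answer: Price = 1.8233


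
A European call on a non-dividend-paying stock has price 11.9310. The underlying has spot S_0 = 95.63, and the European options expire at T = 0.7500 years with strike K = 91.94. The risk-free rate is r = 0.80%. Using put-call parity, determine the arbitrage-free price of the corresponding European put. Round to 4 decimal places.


Put-call parity: C - P = S_0 * exp(-qT) - K * exp(-rT).
S_0 * exp(-qT) = 95.6300 * 1.00000000 = 95.63000000
K * exp(-rT) = 91.9400 * 0.99401796 = 91.39001162
P = C - S*exp(-qT) + K*exp(-rT)
P = 11.9310 - 95.63000000 + 91.39001162 = 7.6910

Answer: Put price = 7.6910


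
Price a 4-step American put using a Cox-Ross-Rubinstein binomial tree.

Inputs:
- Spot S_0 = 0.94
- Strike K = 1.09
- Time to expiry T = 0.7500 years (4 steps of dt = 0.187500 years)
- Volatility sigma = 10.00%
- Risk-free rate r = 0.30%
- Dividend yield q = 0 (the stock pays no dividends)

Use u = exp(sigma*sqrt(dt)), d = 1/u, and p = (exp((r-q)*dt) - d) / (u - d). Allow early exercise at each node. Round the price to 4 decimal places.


dt = T/N = 0.187500
u = exp(sigma*sqrt(dt)) = 1.044252; d = 1/u = 0.957623
p = (exp((r-q)*dt) - d) / (u - d) = 0.495671
Discount per step: exp(-r*dt) = 0.999438
Stock lattice S(k, i) with i counting down-moves:
  k=0: S(0,0) = 0.9400
  k=1: S(1,0) = 0.9816; S(1,1) = 0.9002
  k=2: S(2,0) = 1.0250; S(2,1) = 0.9400; S(2,2) = 0.8620
  k=3: S(3,0) = 1.0704; S(3,1) = 0.9816; S(3,2) = 0.9002; S(3,3) = 0.8255
  k=4: S(4,0) = 1.1178; S(4,1) = 1.0250; S(4,2) = 0.9400; S(4,3) = 0.8620; S(4,4) = 0.7905
Terminal payoffs V(N, i) = max(K - S_T, 0):
  V(4,0) = 0.000000; V(4,1) = 0.064965; V(4,2) = 0.150000; V(4,3) = 0.227981; V(4,4) = 0.299493
Backward induction: V(k, i) = exp(-r*dt) * [p * V(k+1, i) + (1-p) * V(k+1, i+1)]; then take max(V_cont, immediate exercise) for American.
  V(3,0) = exp(-r*dt) * [p*0.000000 + (1-p)*0.064965] = 0.032745; exercise = 0.019604; V(3,0) = max -> 0.032745
  V(3,1) = exp(-r*dt) * [p*0.064965 + (1-p)*0.150000] = 0.107790; exercise = 0.108403; V(3,1) = max -> 0.108403
  V(3,2) = exp(-r*dt) * [p*0.150000 + (1-p)*0.227981] = 0.189222; exercise = 0.189835; V(3,2) = max -> 0.189835
  V(3,3) = exp(-r*dt) * [p*0.227981 + (1-p)*0.299493] = 0.263898; exercise = 0.264511; V(3,3) = max -> 0.264511
  V(2,0) = exp(-r*dt) * [p*0.032745 + (1-p)*0.108403] = 0.070862; exercise = 0.064965; V(2,0) = max -> 0.070862
  V(2,1) = exp(-r*dt) * [p*0.108403 + (1-p)*0.189835] = 0.149387; exercise = 0.150000; V(2,1) = max -> 0.150000
  V(2,2) = exp(-r*dt) * [p*0.189835 + (1-p)*0.264511] = 0.227368; exercise = 0.227981; V(2,2) = max -> 0.227981
  V(1,0) = exp(-r*dt) * [p*0.070862 + (1-p)*0.150000] = 0.110711; exercise = 0.108403; V(1,0) = max -> 0.110711
  V(1,1) = exp(-r*dt) * [p*0.150000 + (1-p)*0.227981] = 0.189222; exercise = 0.189835; V(1,1) = max -> 0.189835
  V(0,0) = exp(-r*dt) * [p*0.110711 + (1-p)*0.189835] = 0.150531; exercise = 0.150000; V(0,0) = max -> 0.150531

Answer: Price = V(0,0) = 0.1505


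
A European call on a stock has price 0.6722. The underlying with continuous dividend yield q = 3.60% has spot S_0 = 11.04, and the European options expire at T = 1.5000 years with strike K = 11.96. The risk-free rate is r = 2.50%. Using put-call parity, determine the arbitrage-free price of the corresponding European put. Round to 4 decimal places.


Answer: Put price = 1.7324

Derivation:
Put-call parity: C - P = S_0 * exp(-qT) - K * exp(-rT).
S_0 * exp(-qT) = 11.0400 * 0.94743211 = 10.45965046
K * exp(-rT) = 11.9600 * 0.96319442 = 11.51980524
P = C - S*exp(-qT) + K*exp(-rT)
P = 0.6722 - 10.45965046 + 11.51980524 = 1.7324


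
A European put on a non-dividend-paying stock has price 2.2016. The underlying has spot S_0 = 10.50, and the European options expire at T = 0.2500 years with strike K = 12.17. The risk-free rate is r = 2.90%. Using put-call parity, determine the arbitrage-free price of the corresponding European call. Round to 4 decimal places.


Answer: Call price = 0.6195

Derivation:
Put-call parity: C - P = S_0 * exp(-qT) - K * exp(-rT).
S_0 * exp(-qT) = 10.5000 * 1.00000000 = 10.50000000
K * exp(-rT) = 12.1700 * 0.99277622 = 12.08208657
C = P + S*exp(-qT) - K*exp(-rT)
C = 2.2016 + 10.50000000 - 12.08208657 = 0.6195


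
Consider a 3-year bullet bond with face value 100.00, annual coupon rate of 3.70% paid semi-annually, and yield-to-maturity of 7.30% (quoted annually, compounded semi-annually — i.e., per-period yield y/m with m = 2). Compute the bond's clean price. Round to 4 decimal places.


Answer: Price = 90.4557

Derivation:
Coupon per period c = face * coupon_rate / m = 1.850000
Periods per year m = 2; per-period yield y/m = 0.036500
Number of cashflows N = 6
Cashflows (t years, CF_t, discount factor 1/(1+y/m)^(m*t), PV):
  t = 0.5000: CF_t = 1.850000, DF = 0.964785, PV = 1.784853
  t = 1.0000: CF_t = 1.850000, DF = 0.930811, PV = 1.722000
  t = 1.5000: CF_t = 1.850000, DF = 0.898033, PV = 1.661360
  t = 2.0000: CF_t = 1.850000, DF = 0.866409, PV = 1.602856
  t = 2.5000: CF_t = 1.850000, DF = 0.835898, PV = 1.546412
  t = 3.0000: CF_t = 101.850000, DF = 0.806462, PV = 82.138203
Price P = sum_t PV_t = 90.455683


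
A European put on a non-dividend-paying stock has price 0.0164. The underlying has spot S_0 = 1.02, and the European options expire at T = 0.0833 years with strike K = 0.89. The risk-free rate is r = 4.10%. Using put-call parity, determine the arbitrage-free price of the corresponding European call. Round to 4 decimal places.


Put-call parity: C - P = S_0 * exp(-qT) - K * exp(-rT).
S_0 * exp(-qT) = 1.0200 * 1.00000000 = 1.02000000
K * exp(-rT) = 0.8900 * 0.99659053 = 0.88696557
C = P + S*exp(-qT) - K*exp(-rT)
C = 0.0164 + 1.02000000 - 0.88696557 = 0.1494

Answer: Call price = 0.1494


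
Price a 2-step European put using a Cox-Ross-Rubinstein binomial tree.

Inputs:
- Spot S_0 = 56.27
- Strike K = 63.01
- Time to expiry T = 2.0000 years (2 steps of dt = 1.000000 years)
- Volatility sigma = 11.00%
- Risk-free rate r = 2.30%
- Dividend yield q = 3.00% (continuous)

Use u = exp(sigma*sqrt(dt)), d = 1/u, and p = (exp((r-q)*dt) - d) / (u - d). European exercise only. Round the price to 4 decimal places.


dt = T/N = 1.000000
u = exp(sigma*sqrt(dt)) = 1.116278; d = 1/u = 0.895834
p = (exp((r-q)*dt) - d) / (u - d) = 0.440884
Discount per step: exp(-r*dt) = 0.977262
Stock lattice S(k, i) with i counting down-moves:
  k=0: S(0,0) = 56.2700
  k=1: S(1,0) = 62.8130; S(1,1) = 50.4086
  k=2: S(2,0) = 70.1167; S(2,1) = 56.2700; S(2,2) = 45.1577
Terminal payoffs V(N, i) = max(K - S_T, 0):
  V(2,0) = 0.000000; V(2,1) = 6.740000; V(2,2) = 17.852267
Backward induction: V(k, i) = exp(-r*dt) * [p * V(k+1, i) + (1-p) * V(k+1, i+1)].
  V(1,0) = exp(-r*dt) * [p*0.000000 + (1-p)*6.740000] = 3.682754
  V(1,1) = exp(-r*dt) * [p*6.740000 + (1-p)*17.852267] = 12.658521
  V(0,0) = exp(-r*dt) * [p*3.682754 + (1-p)*12.658521] = 8.503400

Answer: Price = V(0,0) = 8.5034


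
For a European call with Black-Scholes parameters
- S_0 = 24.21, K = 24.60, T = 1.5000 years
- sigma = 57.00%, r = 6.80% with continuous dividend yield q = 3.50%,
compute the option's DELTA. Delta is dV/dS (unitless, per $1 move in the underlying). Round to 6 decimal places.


d1 = 0.3970670545; d2 = -0.3010375222
phi(d1) = 0.3687008545; exp(-qT) = 0.9488543211; exp(-rT) = 0.9030295517
N(d1) = 0.6543409931
Delta = exp(-qT) * N(d1) = 0.9488543211 * 0.6543409931 = 0.620874

Answer: Delta = 0.620874


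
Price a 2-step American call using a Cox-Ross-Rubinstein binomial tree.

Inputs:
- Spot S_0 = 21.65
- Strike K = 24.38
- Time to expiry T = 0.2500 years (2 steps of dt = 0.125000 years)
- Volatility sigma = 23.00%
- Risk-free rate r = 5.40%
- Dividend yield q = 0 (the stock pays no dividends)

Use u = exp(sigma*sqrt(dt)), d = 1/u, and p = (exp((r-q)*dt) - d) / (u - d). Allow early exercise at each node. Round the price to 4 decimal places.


dt = T/N = 0.125000
u = exp(sigma*sqrt(dt)) = 1.084715; d = 1/u = 0.921901
p = (exp((r-q)*dt) - d) / (u - d) = 0.521281
Discount per step: exp(-r*dt) = 0.993273
Stock lattice S(k, i) with i counting down-moves:
  k=0: S(0,0) = 21.6500
  k=1: S(1,0) = 23.4841; S(1,1) = 19.9592
  k=2: S(2,0) = 25.4735; S(2,1) = 21.6500; S(2,2) = 18.4004
Terminal payoffs V(N, i) = max(S_T - K, 0):
  V(2,0) = 1.093534; V(2,1) = 0.000000; V(2,2) = 0.000000
Backward induction: V(k, i) = exp(-r*dt) * [p * V(k+1, i) + (1-p) * V(k+1, i+1)]; then take max(V_cont, immediate exercise) for American.
  V(1,0) = exp(-r*dt) * [p*1.093534 + (1-p)*0.000000] = 0.566203; exercise = 0.000000; V(1,0) = max -> 0.566203
  V(1,1) = exp(-r*dt) * [p*0.000000 + (1-p)*0.000000] = 0.000000; exercise = 0.000000; V(1,1) = max -> 0.000000
  V(0,0) = exp(-r*dt) * [p*0.566203 + (1-p)*0.000000] = 0.293165; exercise = 0.000000; V(0,0) = max -> 0.293165

Answer: Price = V(0,0) = 0.2932


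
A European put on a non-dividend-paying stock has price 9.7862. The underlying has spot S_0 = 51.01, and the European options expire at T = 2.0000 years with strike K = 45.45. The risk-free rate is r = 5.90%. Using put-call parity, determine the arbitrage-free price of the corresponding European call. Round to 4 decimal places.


Answer: Call price = 20.4050

Derivation:
Put-call parity: C - P = S_0 * exp(-qT) - K * exp(-rT).
S_0 * exp(-qT) = 51.0100 * 1.00000000 = 51.01000000
K * exp(-rT) = 45.4500 * 0.88869605 = 40.39123559
C = P + S*exp(-qT) - K*exp(-rT)
C = 9.7862 + 51.01000000 - 40.39123559 = 20.4050


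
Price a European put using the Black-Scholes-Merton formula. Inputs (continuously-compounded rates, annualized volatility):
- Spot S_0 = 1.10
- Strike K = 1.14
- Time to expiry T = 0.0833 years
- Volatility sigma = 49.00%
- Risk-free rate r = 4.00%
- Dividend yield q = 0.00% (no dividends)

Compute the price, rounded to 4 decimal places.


Answer: Price = 0.0828

Derivation:
d1 = (ln(S/K) + (r - q + 0.5*sigma^2) * T) / (sigma * sqrt(T)) = -0.15829104
d2 = d1 - sigma * sqrt(T) = -0.29971356
exp(-rT) = 0.99667354; exp(-qT) = 1.00000000
P = K * exp(-rT) * N(-d2) - S_0 * exp(-qT) * N(-d1)
N(-d1) = 0.56288626; N(-d2) = 0.61780217
P = 1.1400 * 0.99667354 * 0.61780217 - 1.1000 * 1.00000000 * 0.56288626 = 0.0828


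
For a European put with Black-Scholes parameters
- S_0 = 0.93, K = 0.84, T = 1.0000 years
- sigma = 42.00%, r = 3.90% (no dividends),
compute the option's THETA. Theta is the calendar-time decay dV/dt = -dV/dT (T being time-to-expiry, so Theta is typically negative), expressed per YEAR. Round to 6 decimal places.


Answer: Theta = -0.052969

Derivation:
d1 = 0.5451968912; d2 = 0.1251968912
phi(d1) = 0.3438470446; exp(-qT) = 1.0000000000; exp(-rT) = 0.9617507091
Theta = -S*exp(-qT)*phi(d1)*sigma/(2*sqrt(T)) + r*K*exp(-rT)*N(-d2) - q*S*exp(-qT)*N(-d1)
N(-d1) = 0.2928090547; N(-d2) = 0.4501838392; sqrt(T) = 1.0000000000
Term 1 = -0.9300 * 1.0000000000 * 0.3438470446 * 0.4200 / (2 * 1.0000000000) = -0.0671533278
Term 2 = 0.0390 * 0.8400 * 0.9617507091 * 0.4501838392 = 0.0141839212
Term 3 = 0 (no dividend yield, q = 0)
Theta = -0.0671533278 + (0.0141839212) + (0.0000000000) = -0.052969


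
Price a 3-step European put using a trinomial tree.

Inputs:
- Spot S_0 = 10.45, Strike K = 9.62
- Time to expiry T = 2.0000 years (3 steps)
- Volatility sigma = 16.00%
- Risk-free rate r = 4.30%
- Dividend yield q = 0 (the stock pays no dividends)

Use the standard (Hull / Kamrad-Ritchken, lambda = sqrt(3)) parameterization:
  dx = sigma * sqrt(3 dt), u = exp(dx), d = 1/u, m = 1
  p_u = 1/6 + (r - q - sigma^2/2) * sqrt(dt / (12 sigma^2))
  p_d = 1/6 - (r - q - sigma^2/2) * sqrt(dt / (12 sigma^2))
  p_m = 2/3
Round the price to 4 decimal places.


Answer: Price = V(0,0) = 0.2921

Derivation:
dt = T/N = 0.666667; dx = sigma*sqrt(3*dt) = 0.226274
u = exp(dx) = 1.253919; d = 1/u = 0.797499
p_u = 0.211155, p_m = 0.666667, p_d = 0.122178
Discount per step: exp(-r*dt) = 0.971740
Stock lattice S(k, j) with j the centered position index:
  k=0: S(0,+0) = 10.4500
  k=1: S(1,-1) = 8.3339; S(1,+0) = 10.4500; S(1,+1) = 13.1035
  k=2: S(2,-2) = 6.6463; S(2,-1) = 8.3339; S(2,+0) = 10.4500; S(2,+1) = 13.1035; S(2,+2) = 16.4307
  k=3: S(3,-3) = 5.3004; S(3,-2) = 6.6463; S(3,-1) = 8.3339; S(3,+0) = 10.4500; S(3,+1) = 13.1035; S(3,+2) = 16.4307; S(3,+3) = 20.6027
Terminal payoffs V(N, j) = max(K - S_T, 0):
  V(3,-3) = 4.319615; V(3,-2) = 2.973744; V(3,-1) = 1.286131; V(3,+0) = 0.000000; V(3,+1) = 0.000000; V(3,+2) = 0.000000; V(3,+3) = 0.000000
Backward induction: V(k, j) = exp(-r*dt) * [p_u * V(k+1, j+1) + p_m * V(k+1, j) + p_d * V(k+1, j-1)]
  V(2,-2) = exp(-r*dt) * [p_u*1.286131 + p_m*2.973744 + p_d*4.319615] = 2.703218
  V(2,-1) = exp(-r*dt) * [p_u*0.000000 + p_m*1.286131 + p_d*2.973744] = 1.186249
  V(2,+0) = exp(-r*dt) * [p_u*0.000000 + p_m*0.000000 + p_d*1.286131] = 0.152696
  V(2,+1) = exp(-r*dt) * [p_u*0.000000 + p_m*0.000000 + p_d*0.000000] = 0.000000
  V(2,+2) = exp(-r*dt) * [p_u*0.000000 + p_m*0.000000 + p_d*0.000000] = 0.000000
  V(1,-1) = exp(-r*dt) * [p_u*0.152696 + p_m*1.186249 + p_d*2.703218] = 1.120755
  V(1,+0) = exp(-r*dt) * [p_u*0.000000 + p_m*0.152696 + p_d*1.186249] = 0.239758
  V(1,+1) = exp(-r*dt) * [p_u*0.000000 + p_m*0.000000 + p_d*0.152696] = 0.018129
  V(0,+0) = exp(-r*dt) * [p_u*0.018129 + p_m*0.239758 + p_d*1.120755] = 0.292103


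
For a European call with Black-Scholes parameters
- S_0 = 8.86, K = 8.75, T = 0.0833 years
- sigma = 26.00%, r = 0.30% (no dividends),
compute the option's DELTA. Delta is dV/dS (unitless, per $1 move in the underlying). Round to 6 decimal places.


d1 = 0.2073347007; d2 = 0.1322941783
phi(d1) = 0.3904589752; exp(-qT) = 1.0000000000; exp(-rT) = 0.9997501312
N(d1) = 0.5821257622
Delta = exp(-qT) * N(d1) = 1.0000000000 * 0.5821257622 = 0.582126

Answer: Delta = 0.582126


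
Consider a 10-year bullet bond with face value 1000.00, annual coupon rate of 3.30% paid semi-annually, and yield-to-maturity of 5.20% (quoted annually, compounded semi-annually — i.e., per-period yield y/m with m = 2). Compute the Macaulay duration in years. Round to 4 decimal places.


Answer: Macaulay duration = 8.4547 years

Derivation:
Coupon per period c = face * coupon_rate / m = 16.500000
Periods per year m = 2; per-period yield y/m = 0.026000
Number of cashflows N = 20
Cashflows (t years, CF_t, discount factor 1/(1+y/m)^(m*t), PV):
  t = 0.5000: CF_t = 16.500000, DF = 0.974659, PV = 16.081871
  t = 1.0000: CF_t = 16.500000, DF = 0.949960, PV = 15.674339
  t = 1.5000: CF_t = 16.500000, DF = 0.925887, PV = 15.277133
  t = 2.0000: CF_t = 16.500000, DF = 0.902424, PV = 14.889993
  t = 2.5000: CF_t = 16.500000, DF = 0.879555, PV = 14.512664
  t = 3.0000: CF_t = 16.500000, DF = 0.857266, PV = 14.144897
  t = 3.5000: CF_t = 16.500000, DF = 0.835542, PV = 13.786449
  t = 4.0000: CF_t = 16.500000, DF = 0.814369, PV = 13.437085
  t = 4.5000: CF_t = 16.500000, DF = 0.793732, PV = 13.096574
  t = 5.0000: CF_t = 16.500000, DF = 0.773618, PV = 12.764692
  t = 5.5000: CF_t = 16.500000, DF = 0.754013, PV = 12.441220
  t = 6.0000: CF_t = 16.500000, DF = 0.734906, PV = 12.125946
  t = 6.5000: CF_t = 16.500000, DF = 0.716282, PV = 11.818660
  t = 7.0000: CF_t = 16.500000, DF = 0.698131, PV = 11.519162
  t = 7.5000: CF_t = 16.500000, DF = 0.680440, PV = 11.227254
  t = 8.0000: CF_t = 16.500000, DF = 0.663197, PV = 10.942742
  t = 8.5000: CF_t = 16.500000, DF = 0.646390, PV = 10.665441
  t = 9.0000: CF_t = 16.500000, DF = 0.630010, PV = 10.395167
  t = 9.5000: CF_t = 16.500000, DF = 0.614045, PV = 10.131741
  t = 10.0000: CF_t = 1016.500000, DF = 0.598484, PV = 608.359322
Price P = sum_t PV_t = 853.292352
Macaulay numerator sum_t t * PV_t:
  t * PV_t at t = 0.5000: 8.040936
  t * PV_t at t = 1.0000: 15.674339
  t * PV_t at t = 1.5000: 22.915700
  t * PV_t at t = 2.0000: 29.779987
  t * PV_t at t = 2.5000: 36.281660
  t * PV_t at t = 3.0000: 42.434690
  t * PV_t at t = 3.5000: 48.252572
  t * PV_t at t = 4.0000: 53.748339
  t * PV_t at t = 4.5000: 58.934582
  t * PV_t at t = 5.0000: 63.823459
  t * PV_t at t = 5.5000: 68.426711
  t * PV_t at t = 6.0000: 72.755673
  t * PV_t at t = 6.5000: 76.821293
  t * PV_t at t = 7.0000: 80.634135
  t * PV_t at t = 7.5000: 84.204402
  t * PV_t at t = 8.0000: 87.541938
  t * PV_t at t = 8.5000: 90.656247
  t * PV_t at t = 9.0000: 93.556499
  t * PV_t at t = 9.5000: 96.251542
  t * PV_t at t = 10.0000: 6083.593223
Macaulay duration D = (sum_t t * PV_t) / P = 7214.327927 / 853.292352 = 8.454697


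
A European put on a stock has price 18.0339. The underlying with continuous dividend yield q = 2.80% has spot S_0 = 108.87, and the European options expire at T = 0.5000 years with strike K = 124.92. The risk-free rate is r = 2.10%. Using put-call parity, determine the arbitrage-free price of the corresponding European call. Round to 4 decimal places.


Answer: Call price = 1.7751

Derivation:
Put-call parity: C - P = S_0 * exp(-qT) - K * exp(-rT).
S_0 * exp(-qT) = 108.8700 * 0.98609754 = 107.35643964
K * exp(-rT) = 124.9200 * 0.98955493 = 123.61520218
C = P + S*exp(-qT) - K*exp(-rT)
C = 18.0339 + 107.35643964 - 123.61520218 = 1.7751


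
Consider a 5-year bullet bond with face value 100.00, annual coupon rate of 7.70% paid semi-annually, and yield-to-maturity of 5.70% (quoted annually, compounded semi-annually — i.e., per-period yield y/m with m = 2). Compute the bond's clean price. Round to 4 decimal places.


Coupon per period c = face * coupon_rate / m = 3.850000
Periods per year m = 2; per-period yield y/m = 0.028500
Number of cashflows N = 10
Cashflows (t years, CF_t, discount factor 1/(1+y/m)^(m*t), PV):
  t = 0.5000: CF_t = 3.850000, DF = 0.972290, PV = 3.743316
  t = 1.0000: CF_t = 3.850000, DF = 0.945347, PV = 3.639587
  t = 1.5000: CF_t = 3.850000, DF = 0.919152, PV = 3.538733
  t = 2.0000: CF_t = 3.850000, DF = 0.893682, PV = 3.440674
  t = 2.5000: CF_t = 3.850000, DF = 0.868917, PV = 3.345332
  t = 3.0000: CF_t = 3.850000, DF = 0.844840, PV = 3.252632
  t = 3.5000: CF_t = 3.850000, DF = 0.821429, PV = 3.162501
  t = 4.0000: CF_t = 3.850000, DF = 0.798667, PV = 3.074867
  t = 4.5000: CF_t = 3.850000, DF = 0.776536, PV = 2.989662
  t = 5.0000: CF_t = 103.850000, DF = 0.755018, PV = 78.408571
Price P = sum_t PV_t = 108.595876

Answer: Price = 108.5959


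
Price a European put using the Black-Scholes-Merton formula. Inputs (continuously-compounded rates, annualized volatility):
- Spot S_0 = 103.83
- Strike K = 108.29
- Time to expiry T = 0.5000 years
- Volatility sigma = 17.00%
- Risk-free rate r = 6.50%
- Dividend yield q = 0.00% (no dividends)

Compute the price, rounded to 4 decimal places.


Answer: Price = 5.5145

Derivation:
d1 = (ln(S/K) + (r - q + 0.5*sigma^2) * T) / (sigma * sqrt(T)) = -0.01940690
d2 = d1 - sigma * sqrt(T) = -0.13961505
exp(-rT) = 0.96802245; exp(-qT) = 1.00000000
P = K * exp(-rT) * N(-d2) - S_0 * exp(-qT) * N(-d1)
N(-d1) = 0.50774175; N(-d2) = 0.55551793
P = 108.2900 * 0.96802245 * 0.55551793 - 103.8300 * 1.00000000 * 0.50774175 = 5.5145


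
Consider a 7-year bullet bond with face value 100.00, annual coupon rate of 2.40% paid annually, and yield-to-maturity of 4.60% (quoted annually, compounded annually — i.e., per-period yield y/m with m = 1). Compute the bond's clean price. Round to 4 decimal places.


Answer: Price = 87.0834

Derivation:
Coupon per period c = face * coupon_rate / m = 2.400000
Periods per year m = 1; per-period yield y/m = 0.046000
Number of cashflows N = 7
Cashflows (t years, CF_t, discount factor 1/(1+y/m)^(m*t), PV):
  t = 1.0000: CF_t = 2.400000, DF = 0.956023, PV = 2.294455
  t = 2.0000: CF_t = 2.400000, DF = 0.913980, PV = 2.193552
  t = 3.0000: CF_t = 2.400000, DF = 0.873786, PV = 2.097086
  t = 4.0000: CF_t = 2.400000, DF = 0.835359, PV = 2.004862
  t = 5.0000: CF_t = 2.400000, DF = 0.798623, PV = 1.916694
  t = 6.0000: CF_t = 2.400000, DF = 0.763501, PV = 1.832404
  t = 7.0000: CF_t = 102.400000, DF = 0.729925, PV = 74.744315
Price P = sum_t PV_t = 87.083367


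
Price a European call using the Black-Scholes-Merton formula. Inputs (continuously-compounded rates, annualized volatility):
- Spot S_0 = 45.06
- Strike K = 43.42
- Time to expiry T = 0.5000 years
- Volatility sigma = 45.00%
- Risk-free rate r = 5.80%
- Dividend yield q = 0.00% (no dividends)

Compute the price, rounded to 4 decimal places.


d1 = (ln(S/K) + (r - q + 0.5*sigma^2) * T) / (sigma * sqrt(T)) = 0.36675200
d2 = d1 - sigma * sqrt(T) = 0.04855394
exp(-rT) = 0.97141646; exp(-qT) = 1.00000000
C = S_0 * exp(-qT) * N(d1) - K * exp(-rT) * N(d2)
N(d1) = 0.64309799; N(d2) = 0.51936261
C = 45.0600 * 1.00000000 * 0.64309799 - 43.4200 * 0.97141646 * 0.51936261 = 7.0719

Answer: Price = 7.0719


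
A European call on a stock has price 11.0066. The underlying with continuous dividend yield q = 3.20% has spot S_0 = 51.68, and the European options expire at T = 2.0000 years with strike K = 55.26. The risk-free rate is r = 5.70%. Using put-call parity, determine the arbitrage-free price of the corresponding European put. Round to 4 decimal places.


Answer: Put price = 11.8367

Derivation:
Put-call parity: C - P = S_0 * exp(-qT) - K * exp(-rT).
S_0 * exp(-qT) = 51.6800 * 0.93800500 = 48.47609838
K * exp(-rT) = 55.2600 * 0.89225796 = 49.30617464
P = C - S*exp(-qT) + K*exp(-rT)
P = 11.0066 - 48.47609838 + 49.30617464 = 11.8367


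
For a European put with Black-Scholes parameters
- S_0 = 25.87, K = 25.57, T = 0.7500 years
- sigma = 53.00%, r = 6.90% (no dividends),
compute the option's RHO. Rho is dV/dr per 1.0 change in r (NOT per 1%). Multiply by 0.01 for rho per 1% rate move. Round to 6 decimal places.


d1 = 0.3676560128; d2 = -0.0913374512
phi(d1) = 0.3728705371; exp(-qT) = 1.0000000000; exp(-rT) = 0.9495662287
N(-d2) = 0.5363877697
Rho = -K*T*exp(-rT)*N(-d2) = -25.5700 * 0.7500 * 0.9495662287 * 0.5363877697 = -9.767786

Answer: Rho = -9.767786


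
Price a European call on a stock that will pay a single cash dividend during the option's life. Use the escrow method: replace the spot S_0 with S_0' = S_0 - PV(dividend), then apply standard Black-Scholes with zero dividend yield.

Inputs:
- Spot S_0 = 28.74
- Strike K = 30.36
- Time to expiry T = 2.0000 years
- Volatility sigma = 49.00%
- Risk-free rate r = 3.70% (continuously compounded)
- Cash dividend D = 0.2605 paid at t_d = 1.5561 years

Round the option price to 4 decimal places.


PV(D) = D * exp(-r * t_d) = 0.2605 * 0.94405042 = 0.24592514
S_0' = S_0 - PV(D) = 28.7400 - 0.24592514 = 28.49407486
d1 = (ln(S_0'/K) + (r + sigma^2/2)*T) / (sigma*sqrt(T)) = 0.36173593
d2 = d1 - sigma*sqrt(T) = -0.33122871
exp(-rT) = 0.92867169
N(d1) = 0.64122531; N(d2) = 0.37023587
C = S_0' * N(d1) - K * exp(-rT) * N(d2) = 28.49407486 * 0.64122531 - 30.3600 * 0.92867169 * 0.37023587 = 7.8325

Answer: Price = 7.8325


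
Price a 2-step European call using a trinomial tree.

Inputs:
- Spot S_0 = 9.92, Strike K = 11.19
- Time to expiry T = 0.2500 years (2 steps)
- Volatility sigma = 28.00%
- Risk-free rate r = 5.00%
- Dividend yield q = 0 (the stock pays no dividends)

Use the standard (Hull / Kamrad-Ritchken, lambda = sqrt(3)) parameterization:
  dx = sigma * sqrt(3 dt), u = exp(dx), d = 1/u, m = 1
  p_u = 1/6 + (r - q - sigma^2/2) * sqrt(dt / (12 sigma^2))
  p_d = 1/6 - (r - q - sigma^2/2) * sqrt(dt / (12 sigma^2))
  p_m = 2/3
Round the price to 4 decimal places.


Answer: Price = V(0,0) = 0.2117

Derivation:
dt = T/N = 0.125000; dx = sigma*sqrt(3*dt) = 0.171464
u = exp(dx) = 1.187042; d = 1/u = 0.842430
p_u = 0.170603, p_m = 0.666667, p_d = 0.162730
Discount per step: exp(-r*dt) = 0.993769
Stock lattice S(k, j) with j the centered position index:
  k=0: S(0,+0) = 9.9200
  k=1: S(1,-1) = 8.3569; S(1,+0) = 9.9200; S(1,+1) = 11.7755
  k=2: S(2,-2) = 7.0401; S(2,-1) = 8.3569; S(2,+0) = 9.9200; S(2,+1) = 11.7755; S(2,+2) = 13.9780
Terminal payoffs V(N, j) = max(S_T - K, 0):
  V(2,-2) = 0.000000; V(2,-1) = 0.000000; V(2,+0) = 0.000000; V(2,+1) = 0.585454; V(2,+2) = 2.787956
Backward induction: V(k, j) = exp(-r*dt) * [p_u * V(k+1, j+1) + p_m * V(k+1, j) + p_d * V(k+1, j-1)]
  V(1,-1) = exp(-r*dt) * [p_u*0.000000 + p_m*0.000000 + p_d*0.000000] = 0.000000
  V(1,+0) = exp(-r*dt) * [p_u*0.585454 + p_m*0.000000 + p_d*0.000000] = 0.099258
  V(1,+1) = exp(-r*dt) * [p_u*2.787956 + p_m*0.585454 + p_d*0.000000] = 0.860542
  V(0,+0) = exp(-r*dt) * [p_u*0.860542 + p_m*0.099258 + p_d*0.000000] = 0.211656


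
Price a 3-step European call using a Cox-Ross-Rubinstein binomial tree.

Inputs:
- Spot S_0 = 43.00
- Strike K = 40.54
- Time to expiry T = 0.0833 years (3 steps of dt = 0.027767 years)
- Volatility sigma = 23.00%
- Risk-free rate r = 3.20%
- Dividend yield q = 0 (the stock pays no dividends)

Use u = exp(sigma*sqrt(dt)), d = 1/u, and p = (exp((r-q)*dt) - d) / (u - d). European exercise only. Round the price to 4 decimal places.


Answer: Price = V(0,0) = 2.8402

Derivation:
dt = T/N = 0.027767
u = exp(sigma*sqrt(dt)) = 1.039070; d = 1/u = 0.962399
p = (exp((r-q)*dt) - d) / (u - d) = 0.502014
Discount per step: exp(-r*dt) = 0.999112
Stock lattice S(k, i) with i counting down-moves:
  k=0: S(0,0) = 43.0000
  k=1: S(1,0) = 44.6800; S(1,1) = 41.3832
  k=2: S(2,0) = 46.4256; S(2,1) = 43.0000; S(2,2) = 39.8271
  k=3: S(3,0) = 48.2394; S(3,1) = 44.6800; S(3,2) = 41.3832; S(3,3) = 38.3296
Terminal payoffs V(N, i) = max(S_T - K, 0):
  V(3,0) = 7.699448; V(3,1) = 4.139991; V(3,2) = 0.843177; V(3,3) = 0.000000
Backward induction: V(k, i) = exp(-r*dt) * [p * V(k+1, i) + (1-p) * V(k+1, i+1)].
  V(2,0) = exp(-r*dt) * [p*7.699448 + (1-p)*4.139991] = 5.921624
  V(2,1) = exp(-r*dt) * [p*4.139991 + (1-p)*0.843177] = 2.496005
  V(2,2) = exp(-r*dt) * [p*0.843177 + (1-p)*0.000000] = 0.422911
  V(1,0) = exp(-r*dt) * [p*5.921624 + (1-p)*2.496005] = 4.211970
  V(1,1) = exp(-r*dt) * [p*2.496005 + (1-p)*0.422911] = 1.462333
  V(0,0) = exp(-r*dt) * [p*4.211970 + (1-p)*1.462333] = 2.840164


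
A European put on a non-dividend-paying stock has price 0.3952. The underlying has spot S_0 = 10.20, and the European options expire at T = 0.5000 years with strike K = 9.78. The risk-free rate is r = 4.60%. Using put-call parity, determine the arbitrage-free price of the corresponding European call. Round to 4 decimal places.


Answer: Call price = 1.0376

Derivation:
Put-call parity: C - P = S_0 * exp(-qT) - K * exp(-rT).
S_0 * exp(-qT) = 10.2000 * 1.00000000 = 10.20000000
K * exp(-rT) = 9.7800 * 0.97726248 = 9.55762709
C = P + S*exp(-qT) - K*exp(-rT)
C = 0.3952 + 10.20000000 - 9.55762709 = 1.0376


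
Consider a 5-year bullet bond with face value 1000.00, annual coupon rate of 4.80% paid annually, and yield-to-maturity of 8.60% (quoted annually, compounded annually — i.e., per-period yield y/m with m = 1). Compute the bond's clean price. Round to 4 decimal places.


Answer: Price = 850.6464

Derivation:
Coupon per period c = face * coupon_rate / m = 48.000000
Periods per year m = 1; per-period yield y/m = 0.086000
Number of cashflows N = 5
Cashflows (t years, CF_t, discount factor 1/(1+y/m)^(m*t), PV):
  t = 1.0000: CF_t = 48.000000, DF = 0.920810, PV = 44.198895
  t = 2.0000: CF_t = 48.000000, DF = 0.847892, PV = 40.698798
  t = 3.0000: CF_t = 48.000000, DF = 0.780747, PV = 37.475873
  t = 4.0000: CF_t = 48.000000, DF = 0.718920, PV = 34.508171
  t = 5.0000: CF_t = 1048.000000, DF = 0.661989, PV = 693.764633
Price P = sum_t PV_t = 850.646370


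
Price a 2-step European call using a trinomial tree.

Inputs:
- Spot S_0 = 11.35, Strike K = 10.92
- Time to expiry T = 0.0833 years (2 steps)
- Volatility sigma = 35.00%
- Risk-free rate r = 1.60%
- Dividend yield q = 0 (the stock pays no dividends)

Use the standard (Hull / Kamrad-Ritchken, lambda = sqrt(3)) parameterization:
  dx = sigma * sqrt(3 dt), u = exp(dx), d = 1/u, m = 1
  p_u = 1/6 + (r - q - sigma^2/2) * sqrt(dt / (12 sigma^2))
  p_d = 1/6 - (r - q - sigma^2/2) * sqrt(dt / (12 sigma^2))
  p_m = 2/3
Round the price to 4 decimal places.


Answer: Price = V(0,0) = 0.7137

Derivation:
dt = T/N = 0.041650; dx = sigma*sqrt(3*dt) = 0.123719
u = exp(dx) = 1.131698; d = 1/u = 0.883628
p_u = 0.159050, p_m = 0.666667, p_d = 0.174283
Discount per step: exp(-r*dt) = 0.999334
Stock lattice S(k, j) with j the centered position index:
  k=0: S(0,+0) = 11.3500
  k=1: S(1,-1) = 10.0292; S(1,+0) = 11.3500; S(1,+1) = 12.8448
  k=2: S(2,-2) = 8.8621; S(2,-1) = 10.0292; S(2,+0) = 11.3500; S(2,+1) = 12.8448; S(2,+2) = 14.5364
Terminal payoffs V(N, j) = max(S_T - K, 0):
  V(2,-2) = 0.000000; V(2,-1) = 0.000000; V(2,+0) = 0.430000; V(2,+1) = 1.924769; V(2,+2) = 3.616397
Backward induction: V(k, j) = exp(-r*dt) * [p_u * V(k+1, j+1) + p_m * V(k+1, j) + p_d * V(k+1, j-1)]
  V(1,-1) = exp(-r*dt) * [p_u*0.430000 + p_m*0.000000 + p_d*0.000000] = 0.068346
  V(1,+0) = exp(-r*dt) * [p_u*1.924769 + p_m*0.430000 + p_d*0.000000] = 0.592406
  V(1,+1) = exp(-r*dt) * [p_u*3.616397 + p_m*1.924769 + p_d*0.430000] = 1.932021
  V(0,+0) = exp(-r*dt) * [p_u*1.932021 + p_m*0.592406 + p_d*0.068346] = 0.713661
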